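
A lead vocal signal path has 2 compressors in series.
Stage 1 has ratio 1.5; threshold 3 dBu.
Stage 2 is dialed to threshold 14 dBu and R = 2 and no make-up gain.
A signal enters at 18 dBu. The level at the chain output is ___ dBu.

13 dBu

Stage 1: 15 dB above 3 dBu, reduced 1.5:1 to 10 dB above → 13 dBu.
Stage 2: 13 dBu is at or below the 14 dBu threshold — no compression; output 13 dBu.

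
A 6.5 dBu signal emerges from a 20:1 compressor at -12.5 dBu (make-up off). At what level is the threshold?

-13.5 dBu

Let T be the threshold. Output overshoot = (input overshoot)/R, so -12.5 − T = (6.5 − T)/20.
20·(-12.5 − T) = 6.5 − T → 19·T = -250 − 6.5 = -256.5.
T = -256.5/19 = -13.5 dBu.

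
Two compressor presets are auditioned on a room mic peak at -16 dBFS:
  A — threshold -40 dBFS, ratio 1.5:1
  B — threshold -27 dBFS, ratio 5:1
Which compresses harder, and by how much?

B, by 0.8 dB

A: GR = 24 − 24/1.5 = 8 dB.
B: GR = 11 − 11/5 = 8.8 dB.
Difference: 0.8 dB in favour of B.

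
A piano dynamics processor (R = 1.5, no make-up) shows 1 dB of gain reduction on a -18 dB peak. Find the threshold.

Let T be the threshold. Output overshoot = (input overshoot)/R, so -19 − T = (-18 − T)/1.5.
1.5·(-19 − T) = -18 − T → 0.5·T = -28.5 − (-18) = -10.5.
T = -10.5/0.5 = -21 dB.

-21 dB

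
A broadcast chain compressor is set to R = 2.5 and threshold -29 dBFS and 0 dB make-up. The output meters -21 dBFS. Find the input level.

-9 dBFS

That's 8 dB above the -29 dBFS threshold.
Input overshoot = R × output overshoot = 20 dB → input = -29 + 20 = -9 dBFS.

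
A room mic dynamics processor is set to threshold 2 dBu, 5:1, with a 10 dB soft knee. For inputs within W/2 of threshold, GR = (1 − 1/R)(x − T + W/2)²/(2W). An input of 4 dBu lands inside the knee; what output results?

2.04 dBu

x − T + W/2 = 4 − 2 + 5 = 7.
GR = (1 − 1/5) × 7² / 20 = 0.8 × 49 / 20 = 1.96 dB.
Output = 4 − 1.96 = 2.04 dBu.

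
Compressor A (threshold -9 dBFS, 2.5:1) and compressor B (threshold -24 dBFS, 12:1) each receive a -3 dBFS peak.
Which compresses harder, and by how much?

B, by 15.65 dB

A: overshoot 6 dB → output overshoot 2.4 dB → GR 3.6 dB.
B: overshoot 21 dB → output overshoot 1.75 dB → GR 19.25 dB.
Difference: 15.65 dB in favour of B.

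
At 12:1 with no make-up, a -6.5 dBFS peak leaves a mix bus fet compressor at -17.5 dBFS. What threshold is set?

-18.5 dBFS

Input is 12 dB above T (since output overshoot × R = input overshoot: (-17.5 − T)·12 = -6.5 − T gives T = -18.5 dBFS).
Check: -18.5 + (-6.5 − (-18.5))/12 = -18.5 + 1 = -17.5 dBFS. ✓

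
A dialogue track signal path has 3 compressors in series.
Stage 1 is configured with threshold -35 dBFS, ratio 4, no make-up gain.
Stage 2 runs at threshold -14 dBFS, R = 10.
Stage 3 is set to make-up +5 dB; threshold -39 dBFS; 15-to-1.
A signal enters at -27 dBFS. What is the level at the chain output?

Stage 1: 8 dB above -35 dBFS, reduced 4:1 to 2 dB above → -33 dBFS.
Stage 2: -33 dBFS is at or below the -14 dBFS threshold — no compression; output -33 dBFS.
Stage 3: -33 dBFS is 6 dB over -39 dBFS; at 15:1 that becomes 0.4 dB over, giving -38.6 dBFS; +5 dB make-up → -33.6 dBFS.

-33.6 dBFS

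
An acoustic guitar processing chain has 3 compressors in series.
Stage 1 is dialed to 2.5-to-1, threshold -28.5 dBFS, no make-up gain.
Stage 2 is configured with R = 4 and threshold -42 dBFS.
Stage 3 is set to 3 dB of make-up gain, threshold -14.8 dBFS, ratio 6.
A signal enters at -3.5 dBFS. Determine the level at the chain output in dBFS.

-33.125 dBFS

Stage 1: 25 dB above -28.5 dBFS, reduced 2.5:1 to 10 dB above → -18.5 dBFS.
Stage 2: 23.5 dB above -42 dBFS, reduced 4:1 to 5.875 dB above → -36.125 dBFS.
Stage 3: below threshold (-36.125 ≤ -14.8); passes unchanged; make-up brings it to -33.125 dBFS.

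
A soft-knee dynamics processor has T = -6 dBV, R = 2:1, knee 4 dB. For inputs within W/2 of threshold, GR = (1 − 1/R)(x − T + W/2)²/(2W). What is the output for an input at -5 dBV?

x − T + W/2 = -5 − (-6) + 2 = 3.
GR = (1 − 1/2) × 3² / 8 = 0.5 × 9 / 8 = 0.5625 dB.
Output = -5 − 0.5625 = -5.5625 dBV.

-5.5625 dBV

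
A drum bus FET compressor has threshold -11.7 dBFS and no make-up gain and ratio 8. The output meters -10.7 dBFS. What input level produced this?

Post-compression overshoot = -10.7 − (-11.7) = 1 dB.
Undo the ratio: input overshoot = 1 × 8 = 8 dB, giving input = -3.7 dBFS.

-3.7 dBFS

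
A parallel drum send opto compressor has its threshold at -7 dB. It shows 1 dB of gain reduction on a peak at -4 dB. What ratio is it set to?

1.5:1

Input overshoot = -4 − (-7) = 3 dB.
Output overshoot = 3 − 1 = 2 dB.
Ratio = input overshoot / output overshoot = 3 / 2 = 1.5.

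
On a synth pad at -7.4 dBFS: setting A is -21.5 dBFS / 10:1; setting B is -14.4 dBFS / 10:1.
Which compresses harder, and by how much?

A: GR = 14.1 − 14.1/10 = 12.69 dB.
B: GR = 7 − 7/10 = 6.3 dB.
Difference: 6.39 dB in favour of A.

A, by 6.39 dB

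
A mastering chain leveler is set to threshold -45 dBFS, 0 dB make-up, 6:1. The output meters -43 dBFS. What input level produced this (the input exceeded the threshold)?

-33 dBFS

Post-compression overshoot = -43 − (-45) = 2 dB.
Undo the ratio: input overshoot = 2 × 6 = 12 dB, giving input = -33 dBFS.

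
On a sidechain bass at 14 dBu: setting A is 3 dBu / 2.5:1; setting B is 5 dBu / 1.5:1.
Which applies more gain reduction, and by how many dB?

A: overshoot 11 dB → output overshoot 4.4 dB → GR 6.6 dB.
B: overshoot 9 dB → output overshoot 6 dB → GR 3 dB.
Difference: 3.6 dB in favour of A.

A, by 3.6 dB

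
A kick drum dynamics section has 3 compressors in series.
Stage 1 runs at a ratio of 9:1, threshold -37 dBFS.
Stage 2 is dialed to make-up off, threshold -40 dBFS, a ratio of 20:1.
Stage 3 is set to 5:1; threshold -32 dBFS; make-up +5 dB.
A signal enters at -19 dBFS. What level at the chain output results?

-34.75 dBFS

Stage 1: -19 dBFS is 18 dB over -37 dBFS; at 9:1 that becomes 2 dB over, giving -35 dBFS.
Stage 2: 5 dB above -40 dBFS, reduced 20:1 to 0.25 dB above → -39.75 dBFS.
Stage 3: -39.75 dBFS ≤ -32 dBFS, so stage 3 doesn't engage; make-up brings it to -34.75 dBFS.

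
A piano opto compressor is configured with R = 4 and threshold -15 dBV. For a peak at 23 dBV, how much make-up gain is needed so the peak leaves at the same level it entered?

Without make-up, output = threshold + overshoot/4 = -15 + 9.5 = -5.5 dBV.
Gap to target: 28.5 dB.

28.5 dB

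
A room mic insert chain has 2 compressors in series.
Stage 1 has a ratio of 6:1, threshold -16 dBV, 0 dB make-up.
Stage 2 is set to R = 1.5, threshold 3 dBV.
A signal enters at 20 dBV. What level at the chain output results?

-10 dBV

Stage 1: overshoot 36 dB → 36/6 = 6 dB → -10 dBV.
Stage 2: -10 dBV is at or below the 3 dBV threshold — no compression; output -10 dBV.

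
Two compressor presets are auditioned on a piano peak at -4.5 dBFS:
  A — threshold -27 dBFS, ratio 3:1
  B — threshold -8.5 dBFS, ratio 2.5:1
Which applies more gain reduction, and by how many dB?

A, by 12.6 dB

A: GR = 22.5 − 22.5/3 = 15 dB.
B: GR = 4 − 4/2.5 = 2.4 dB.
A reduces 12.6 dB more.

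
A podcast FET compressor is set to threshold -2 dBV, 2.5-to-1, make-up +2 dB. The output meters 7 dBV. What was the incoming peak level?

Before make-up, the level was 7 − 2 = 5 dBV.
That's 7 dB above the -2 dBV threshold.
Input overshoot = R × output overshoot = 17.5 dB → input = -2 + 17.5 = 15.5 dBV.

15.5 dBV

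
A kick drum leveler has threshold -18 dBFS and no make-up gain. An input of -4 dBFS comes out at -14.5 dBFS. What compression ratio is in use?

Input overshoot = -4 − (-18) = 14 dB; output overshoot = -14.5 − (-18) = 3.5 dB.
Ratio = 14 / 3.5 = 4.

4:1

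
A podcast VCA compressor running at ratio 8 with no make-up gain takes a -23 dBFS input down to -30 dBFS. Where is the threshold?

Gain reduction = -23 − (-30) = 7 dB; output overshoot = GR / (R − 1) = 7 / 7 = 1 dB.
Threshold = output − output overshoot = -30 − 1 = -31 dBFS.

-31 dBFS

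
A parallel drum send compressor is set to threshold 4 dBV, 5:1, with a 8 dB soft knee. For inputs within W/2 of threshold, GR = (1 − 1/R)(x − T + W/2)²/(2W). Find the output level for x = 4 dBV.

3.2 dBV

x − T + W/2 = 4 − 4 + 4 = 4.
GR = (1 − 1/5) × 4² / 16 = 0.8 × 16 / 16 = 0.8 dB.
Output = 4 − 0.8 = 3.2 dBV.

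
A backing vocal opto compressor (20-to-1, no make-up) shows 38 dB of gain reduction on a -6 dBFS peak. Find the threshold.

-46 dBFS

Input is 40 dB above T (since output overshoot × R = input overshoot: (-44 − T)·20 = -6 − T gives T = -46 dBFS).
Check: -46 + (-6 − (-46))/20 = -46 + 2 = -44 dBFS. ✓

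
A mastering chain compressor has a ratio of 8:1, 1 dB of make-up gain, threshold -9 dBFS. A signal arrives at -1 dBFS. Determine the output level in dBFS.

-1 dBFS sits 8 dB over threshold.
8:1 compression reduces that to 8/8 = 1 dB over.
So the level is -9 + 1 = -8 dBFS; make-up adds 1 dB, giving -7 dBFS.

-7 dBFS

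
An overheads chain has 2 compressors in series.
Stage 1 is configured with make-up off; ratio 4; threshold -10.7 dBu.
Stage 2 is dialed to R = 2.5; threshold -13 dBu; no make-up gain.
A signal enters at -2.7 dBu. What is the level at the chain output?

-11.28 dBu

Stage 1: -2.7 dBu is 8 dB over -10.7 dBu; at 4:1 that becomes 2 dB over, giving -8.7 dBu.
Stage 2: overshoot 4.3 dB → 4.3/2.5 = 1.72 dB → -11.28 dBu.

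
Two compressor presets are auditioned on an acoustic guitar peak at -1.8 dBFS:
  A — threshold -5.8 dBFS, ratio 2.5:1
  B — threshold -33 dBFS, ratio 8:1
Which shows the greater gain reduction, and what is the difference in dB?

A: overshoot 4 dB → output overshoot 1.6 dB → GR 2.4 dB.
B: overshoot 31.2 dB → output overshoot 3.9 dB → GR 27.3 dB.
Difference: 24.9 dB in favour of B.

B, by 24.9 dB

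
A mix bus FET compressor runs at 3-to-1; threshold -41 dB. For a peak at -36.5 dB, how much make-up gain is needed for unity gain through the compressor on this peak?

Overshoot 4.5 dB → 4.5/3 = 1.5 dB after compression, so the compressed level is -41 + 1.5 = -39.5 dB.
Make-up = target − compressed = -36.5 − (-39.5) = 3 dB.

3 dB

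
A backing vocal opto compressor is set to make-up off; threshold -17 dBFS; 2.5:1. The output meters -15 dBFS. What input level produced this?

-12 dBFS

The compressed level sits -15 − (-17) = 2 dB over threshold.
Input overshoot = R × output overshoot = 5 dB → input = -17 + 5 = -12 dBFS.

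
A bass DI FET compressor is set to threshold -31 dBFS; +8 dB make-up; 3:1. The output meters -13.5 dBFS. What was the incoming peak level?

Stripping the +8 dB make-up gives -21.5 dBFS at the gain stage.
The compressed level sits -21.5 − (-31) = 9.5 dB over threshold.
Undo the ratio: input overshoot = 9.5 × 3 = 28.5 dB, giving input = -2.5 dBFS.

-2.5 dBFS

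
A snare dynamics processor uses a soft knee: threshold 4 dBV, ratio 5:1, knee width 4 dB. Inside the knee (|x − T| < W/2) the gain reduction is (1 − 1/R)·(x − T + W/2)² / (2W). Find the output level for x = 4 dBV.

3.6 dBV

x − T + W/2 = 4 − 4 + 2 = 2.
GR = (1 − 1/5) × 2² / 8 = 0.8 × 4 / 8 = 0.4 dB.
Output = 4 − 0.4 = 3.6 dBV.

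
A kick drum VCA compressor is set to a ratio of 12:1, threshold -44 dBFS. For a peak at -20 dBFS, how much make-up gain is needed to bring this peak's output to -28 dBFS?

Without make-up, output = threshold + overshoot/12 = -44 + 2 = -42 dBFS.
Gap to target: 14 dB.

14 dB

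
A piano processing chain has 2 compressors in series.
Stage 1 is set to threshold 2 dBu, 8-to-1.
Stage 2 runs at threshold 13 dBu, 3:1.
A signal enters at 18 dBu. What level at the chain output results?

Stage 1: overshoot 16 dB → 16/8 = 2 dB → 4 dBu.
Stage 2: below threshold (4 ≤ 13); passes unchanged; output 4 dBu.

4 dBu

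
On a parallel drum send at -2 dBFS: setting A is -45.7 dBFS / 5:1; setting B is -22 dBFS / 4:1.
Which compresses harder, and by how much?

A: GR = 43.7 − 43.7/5 = 34.96 dB.
B: GR = 20 − 20/4 = 15 dB.
Difference: 19.96 dB in favour of A.

A, by 19.96 dB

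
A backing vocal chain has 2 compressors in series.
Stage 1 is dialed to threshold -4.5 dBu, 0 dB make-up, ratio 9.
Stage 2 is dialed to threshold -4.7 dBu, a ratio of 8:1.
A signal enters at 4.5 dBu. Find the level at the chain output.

Stage 1: 9 dB above -4.5 dBu, reduced 9:1 to 1 dB above → -3.5 dBu.
Stage 2: -3.5 dBu is 1.2 dB over -4.7 dBu; at 8:1 that becomes 0.15 dB over, giving -4.55 dBu.

-4.55 dBu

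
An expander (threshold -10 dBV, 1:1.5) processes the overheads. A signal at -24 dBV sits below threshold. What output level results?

-31 dBV

The input is 14 dB below the -10 dBV threshold.
A 1:1.5 expander multiplies undershoot by 1.5: 14 × 1.5 = 21 dB below threshold.
Output = -10 − 21 = -31 dBV.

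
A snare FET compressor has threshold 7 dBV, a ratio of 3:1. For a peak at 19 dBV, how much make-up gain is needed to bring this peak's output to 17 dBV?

6 dB

Without make-up, output = threshold + overshoot/3 = 7 + 4 = 11 dBV.
Gap to target: 6 dB.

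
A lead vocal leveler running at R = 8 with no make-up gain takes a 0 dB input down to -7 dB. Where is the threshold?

Input is 8 dB above T (since output overshoot × R = input overshoot: (-7 − T)·8 = 0 − T gives T = -8 dB).
Check: -8 + (0 − (-8))/8 = -8 + 1 = -7 dB. ✓

-8 dB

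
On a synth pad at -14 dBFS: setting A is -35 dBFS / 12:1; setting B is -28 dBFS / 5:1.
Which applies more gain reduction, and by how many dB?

A: GR = 21 − 21/12 = 19.25 dB.
B: GR = 14 − 14/5 = 11.2 dB.
Difference: 8.05 dB in favour of A.

A, by 8.05 dB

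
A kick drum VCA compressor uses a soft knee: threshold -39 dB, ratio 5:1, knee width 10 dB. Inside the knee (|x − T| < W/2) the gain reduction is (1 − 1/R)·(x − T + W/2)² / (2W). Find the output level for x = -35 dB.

-38.24 dB

x − T + W/2 = -35 − (-39) + 5 = 9.
GR = (1 − 1/5) × 9² / 20 = 0.8 × 81 / 20 = 3.24 dB.
Output = -35 − 3.24 = -38.24 dB.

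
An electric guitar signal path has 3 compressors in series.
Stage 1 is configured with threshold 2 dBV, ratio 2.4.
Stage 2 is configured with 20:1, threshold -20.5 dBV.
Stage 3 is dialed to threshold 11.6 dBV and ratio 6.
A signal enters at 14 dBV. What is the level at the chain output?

-19.125 dBV

Stage 1: 12 dB above 2 dBV, reduced 2.4:1 to 5 dB above → 7 dBV.
Stage 2: 27.5 dB above -20.5 dBV, reduced 20:1 to 1.375 dB above → -19.125 dBV.
Stage 3: -19.125 dBV is at or below the 11.6 dBV threshold — no compression; output -19.125 dBV.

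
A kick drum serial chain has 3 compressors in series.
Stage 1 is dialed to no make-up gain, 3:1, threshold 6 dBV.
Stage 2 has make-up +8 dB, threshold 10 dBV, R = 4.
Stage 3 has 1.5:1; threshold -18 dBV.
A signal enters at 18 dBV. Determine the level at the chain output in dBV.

Stage 1: 18 dBV is 12 dB over 6 dBV; at 3:1 that becomes 4 dB over, giving 10 dBV.
Stage 2: 10 dBV ≤ 10 dBV, so stage 2 doesn't engage; make-up brings it to 18 dBV.
Stage 3: 36 dB above -18 dBV, reduced 1.5:1 to 24 dB above → 6 dBV.

6 dBV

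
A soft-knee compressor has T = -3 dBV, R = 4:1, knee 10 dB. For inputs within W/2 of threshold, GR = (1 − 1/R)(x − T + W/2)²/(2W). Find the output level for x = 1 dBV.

-2.0375 dBV

x − T + W/2 = 1 − (-3) + 5 = 9.
GR = (1 − 1/4) × 9² / 20 = 0.75 × 81 / 20 = 3.0375 dB.
Output = 1 − 3.0375 = -2.0375 dBV.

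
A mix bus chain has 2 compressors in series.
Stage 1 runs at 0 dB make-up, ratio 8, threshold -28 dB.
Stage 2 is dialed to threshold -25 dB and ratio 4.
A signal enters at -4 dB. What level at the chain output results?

-25 dB

Stage 1: 24 dB above -28 dB, reduced 8:1 to 3 dB above → -25 dB.
Stage 2: -25 dB ≤ -25 dB, so stage 2 doesn't engage; output -25 dB.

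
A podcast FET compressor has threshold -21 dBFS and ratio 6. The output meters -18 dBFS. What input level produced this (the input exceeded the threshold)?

Post-compression overshoot = -18 − (-21) = 3 dB.
Before 6:1 compression the overshoot was 3 × 6 = 18 dB, so input = -21 + 18 = -3 dBFS.

-3 dBFS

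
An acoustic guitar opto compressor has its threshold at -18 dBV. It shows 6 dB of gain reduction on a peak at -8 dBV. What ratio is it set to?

2.5:1

Input overshoot = -8 − (-18) = 10 dB.
Output overshoot = 10 − 6 = 4 dB.
Ratio = input overshoot / output overshoot = 10 / 4 = 2.5.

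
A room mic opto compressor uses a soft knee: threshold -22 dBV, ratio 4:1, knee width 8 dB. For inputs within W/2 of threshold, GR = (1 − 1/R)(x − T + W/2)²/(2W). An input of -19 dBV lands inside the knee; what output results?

x − T + W/2 = -19 − (-22) + 4 = 7.
GR = (1 − 1/4) × 7² / 16 = 0.75 × 49 / 16 = 2.296875 dB.
Output = -19 − 2.296875 = -21.296875 dBV.

-21.296875 dBV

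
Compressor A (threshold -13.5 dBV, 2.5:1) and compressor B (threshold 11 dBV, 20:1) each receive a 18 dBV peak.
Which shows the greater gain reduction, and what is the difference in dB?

A, by 12.25 dB

A: overshoot 31.5 dB → output overshoot 12.6 dB → GR 18.9 dB.
B: overshoot 7 dB → output overshoot 0.35 dB → GR 6.65 dB.
A reduces 12.25 dB more.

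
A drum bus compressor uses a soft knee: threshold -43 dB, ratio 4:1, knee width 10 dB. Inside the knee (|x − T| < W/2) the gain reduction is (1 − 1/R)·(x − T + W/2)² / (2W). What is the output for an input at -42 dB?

x − T + W/2 = -42 − (-43) + 5 = 6.
GR = (1 − 1/4) × 6² / 20 = 0.75 × 36 / 20 = 1.35 dB.
Output = -42 − 1.35 = -43.35 dB.

-43.35 dB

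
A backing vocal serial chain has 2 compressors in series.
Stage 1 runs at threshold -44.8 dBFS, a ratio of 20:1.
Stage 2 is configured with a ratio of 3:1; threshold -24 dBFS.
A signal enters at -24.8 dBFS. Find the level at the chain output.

Stage 1: 20 dB above -44.8 dBFS, reduced 20:1 to 1 dB above → -43.8 dBFS.
Stage 2: -43.8 dBFS ≤ -24 dBFS, so stage 2 doesn't engage; output -43.8 dBFS.

-43.8 dBFS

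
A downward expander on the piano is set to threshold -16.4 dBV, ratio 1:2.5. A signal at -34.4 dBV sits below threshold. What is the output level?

-61.4 dBV

Below threshold, a 1:2.5 expander applies gain = (2.5−1)×(T − x) of attenuation.
(2.5−1) × 18 = 27 dB, so output = -34.4 − 27 = -61.4 dBV.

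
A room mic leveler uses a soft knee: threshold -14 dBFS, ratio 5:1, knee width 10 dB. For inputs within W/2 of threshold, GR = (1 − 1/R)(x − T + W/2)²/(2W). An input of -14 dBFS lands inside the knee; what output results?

x − T + W/2 = -14 − (-14) + 5 = 5.
GR = (1 − 1/5) × 5² / 20 = 0.8 × 25 / 20 = 1 dB.
Output = -14 − 1 = -15 dBFS.

-15 dBFS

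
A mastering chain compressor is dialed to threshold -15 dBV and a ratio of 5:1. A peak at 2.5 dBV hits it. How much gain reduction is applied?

The signal is 17.5 dB above threshold.
After 5:1 compression the overshoot becomes 17.5/5 = 3.5 dB.
So the signal is attenuated by 17.5 − 3.5 = 14 dB.

14 dB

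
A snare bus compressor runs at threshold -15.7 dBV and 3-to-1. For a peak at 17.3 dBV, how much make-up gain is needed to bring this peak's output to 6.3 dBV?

The peak compresses to -15.7 + 33/3 = -4.7 dBV.
To reach 6.3 dBV requires 6.3 − (-4.7) = 11 dB of make-up.

11 dB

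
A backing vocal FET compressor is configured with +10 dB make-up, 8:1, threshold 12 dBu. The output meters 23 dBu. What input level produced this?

Before make-up, the level was 23 − 10 = 13 dBu.
The compressed level sits 13 − 12 = 1 dB over threshold.
Undo the ratio: input overshoot = 1 × 8 = 8 dB, giving input = 20 dBu.

20 dBu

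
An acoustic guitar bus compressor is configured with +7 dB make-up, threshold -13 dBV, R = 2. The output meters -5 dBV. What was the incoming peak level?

-11 dBV

Remove make-up: -5 − 7 = -12 dBV.
That's 1 dB above the -13 dBV threshold.
Before 2:1 compression the overshoot was 1 × 2 = 2 dB, so input = -13 + 2 = -11 dBV.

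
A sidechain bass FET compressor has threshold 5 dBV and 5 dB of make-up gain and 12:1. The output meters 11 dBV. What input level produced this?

Remove make-up: 11 − 5 = 6 dBV.
That's 1 dB above the 5 dBV threshold.
Input overshoot = R × output overshoot = 12 dB → input = 5 + 12 = 17 dBV.

17 dBV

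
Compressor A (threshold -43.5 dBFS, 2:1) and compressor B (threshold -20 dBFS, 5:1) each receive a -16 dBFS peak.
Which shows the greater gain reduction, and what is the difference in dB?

A: overshoot 27.5 dB → output overshoot 13.75 dB → GR 13.75 dB.
B: overshoot 4 dB → output overshoot 0.8 dB → GR 3.2 dB.
A applies 10.55 dB more gain reduction.

A, by 10.55 dB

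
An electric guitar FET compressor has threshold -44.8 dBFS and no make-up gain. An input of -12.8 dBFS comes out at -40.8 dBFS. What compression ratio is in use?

Input overshoot = -12.8 − (-44.8) = 32 dB; output overshoot = -40.8 − (-44.8) = 4 dB.
Ratio = 32 / 4 = 8.

8:1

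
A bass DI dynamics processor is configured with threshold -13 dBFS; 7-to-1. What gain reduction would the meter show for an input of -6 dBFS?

6 dB

Overshoot = -6 − (-13) = 7 dB.
After 7:1 compression the overshoot becomes 7/7 = 1 dB.
GR = overshoot in − overshoot out = 7 − 1 = 6 dB.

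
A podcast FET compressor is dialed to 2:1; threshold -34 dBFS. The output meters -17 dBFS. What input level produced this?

The compressed level sits -17 − (-34) = 17 dB over threshold.
Input overshoot = R × output overshoot = 34 dB → input = -34 + 34 = 0 dBFS.

0 dBFS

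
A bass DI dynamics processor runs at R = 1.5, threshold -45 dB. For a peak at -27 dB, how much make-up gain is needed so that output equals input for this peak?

6 dB

The peak compresses to -45 + 18/1.5 = -33 dB.
To reach -27 dB requires -27 − (-33) = 6 dB of make-up.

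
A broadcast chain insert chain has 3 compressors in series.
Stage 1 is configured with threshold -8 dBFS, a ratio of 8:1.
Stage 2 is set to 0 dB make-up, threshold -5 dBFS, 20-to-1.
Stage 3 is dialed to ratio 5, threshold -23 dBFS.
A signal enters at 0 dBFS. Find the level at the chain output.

-19.8 dBFS

Stage 1: 8 dB above -8 dBFS, reduced 8:1 to 1 dB above → -7 dBFS.
Stage 2: -7 dBFS ≤ -5 dBFS, so stage 2 doesn't engage; output -7 dBFS.
Stage 3: overshoot 16 dB → 16/5 = 3.2 dB → -19.8 dBFS.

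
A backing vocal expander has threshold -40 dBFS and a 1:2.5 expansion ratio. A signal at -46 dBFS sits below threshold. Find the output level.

The input is 6 dB below the -40 dBFS threshold.
A 1:2.5 expander multiplies undershoot by 2.5: 6 × 2.5 = 15 dB below threshold.
Output = -40 − 15 = -55 dBFS.

-55 dBFS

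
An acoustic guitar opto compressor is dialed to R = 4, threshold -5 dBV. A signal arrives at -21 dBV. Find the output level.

-21 dBV

-21 dBV is 16 dB below the -5 dBV threshold, so no gain reduction is applied.
Output = input = -21 dBV.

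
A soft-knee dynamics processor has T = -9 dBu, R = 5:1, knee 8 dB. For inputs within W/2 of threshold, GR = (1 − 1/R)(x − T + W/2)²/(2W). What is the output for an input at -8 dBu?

x − T + W/2 = -8 − (-9) + 4 = 5.
GR = (1 − 1/5) × 5² / 16 = 0.8 × 25 / 16 = 1.25 dB.
Output = -8 − 1.25 = -9.25 dBu.

-9.25 dBu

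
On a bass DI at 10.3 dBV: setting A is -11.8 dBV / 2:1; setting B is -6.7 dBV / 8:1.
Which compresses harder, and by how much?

A: overshoot 22.1 dB → output overshoot 11.05 dB → GR 11.05 dB.
B: overshoot 17 dB → output overshoot 2.125 dB → GR 14.875 dB.
B applies 3.825 dB more gain reduction.

B, by 3.825 dB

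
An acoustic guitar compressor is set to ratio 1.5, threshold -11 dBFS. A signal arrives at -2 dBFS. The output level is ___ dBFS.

-2 dBFS sits 9 dB over threshold.
1.5:1 compression reduces that to 9/1.5 = 6 dB over.
That puts the output at -5 dBFS.

-5 dBFS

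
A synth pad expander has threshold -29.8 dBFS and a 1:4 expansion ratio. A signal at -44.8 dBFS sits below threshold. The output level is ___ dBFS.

Undershoot = (-29.8) − (-44.8) = 15 dB.
At 1:4, that expands to 60 dB under threshold.
Output = -29.8 − 60 = -89.8 dBFS.

-89.8 dBFS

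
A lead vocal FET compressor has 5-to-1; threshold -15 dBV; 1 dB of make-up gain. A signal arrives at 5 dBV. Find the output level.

-10 dBV

The input is 20 dB above the -15 dBV threshold.
The 20 dB excess becomes 4 dB after 5:1 reduction.
Output = -15 + 4 = -11 dBV; make-up adds 1 dB, giving -10 dBV.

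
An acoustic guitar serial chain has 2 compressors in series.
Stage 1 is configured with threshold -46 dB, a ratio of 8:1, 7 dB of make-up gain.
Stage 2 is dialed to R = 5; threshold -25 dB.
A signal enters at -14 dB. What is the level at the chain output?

Stage 1: -14 dB is 32 dB over -46 dB; at 8:1 that becomes 4 dB over, giving -42 dB; +7 dB make-up → -35 dB.
Stage 2: -35 dB ≤ -25 dB, so stage 2 doesn't engage; output -35 dB.

-35 dB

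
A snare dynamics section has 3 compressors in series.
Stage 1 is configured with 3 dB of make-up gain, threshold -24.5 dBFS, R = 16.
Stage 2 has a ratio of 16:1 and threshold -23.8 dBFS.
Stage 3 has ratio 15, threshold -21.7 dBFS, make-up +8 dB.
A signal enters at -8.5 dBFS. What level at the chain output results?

Stage 1: 16 dB above -24.5 dBFS, reduced 16:1 to 1 dB above → -23.5 dBFS; +3 dB make-up → -20.5 dBFS.
Stage 2: -20.5 dBFS is 3.3 dB over -23.8 dBFS; at 16:1 that becomes 0.20625 dB over, giving -23.59375 dBFS.
Stage 3: -23.59375 dBFS is at or below the -21.7 dBFS threshold — no compression; make-up brings it to -15.59375 dBFS.

-15.59375 dBFS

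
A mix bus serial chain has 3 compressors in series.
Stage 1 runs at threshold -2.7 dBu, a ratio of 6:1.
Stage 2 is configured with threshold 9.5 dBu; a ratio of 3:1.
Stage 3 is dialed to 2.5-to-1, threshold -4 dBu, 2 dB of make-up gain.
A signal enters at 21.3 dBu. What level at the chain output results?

0.12 dBu

Stage 1: overshoot 24 dB → 24/6 = 4 dB → 1.3 dBu.
Stage 2: below threshold (1.3 ≤ 9.5); passes unchanged; output 1.3 dBu.
Stage 3: 1.3 dBu is 5.3 dB over -4 dBu; at 2.5:1 that becomes 2.12 dB over, giving -1.88 dBu; +2 dB make-up → 0.12 dBu.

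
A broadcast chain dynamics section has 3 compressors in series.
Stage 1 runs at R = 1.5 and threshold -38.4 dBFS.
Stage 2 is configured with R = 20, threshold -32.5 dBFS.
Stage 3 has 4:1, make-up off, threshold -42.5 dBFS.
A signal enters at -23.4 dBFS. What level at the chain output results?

-39.94875 dBFS

Stage 1: overshoot 15 dB → 15/1.5 = 10 dB → -28.4 dBFS.
Stage 2: -28.4 dBFS is 4.1 dB over -32.5 dBFS; at 20:1 that becomes 0.205 dB over, giving -32.295 dBFS.
Stage 3: overshoot 10.205 dB → 10.205/4 = 2.55125 dB → -39.94875 dBFS.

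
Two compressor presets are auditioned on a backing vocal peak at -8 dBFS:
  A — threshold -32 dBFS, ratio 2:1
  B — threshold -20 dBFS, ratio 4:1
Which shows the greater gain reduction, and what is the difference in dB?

A, by 3 dB

A: GR = 24 − 24/2 = 12 dB.
B: GR = 12 − 12/4 = 9 dB.
Difference: 3 dB in favour of A.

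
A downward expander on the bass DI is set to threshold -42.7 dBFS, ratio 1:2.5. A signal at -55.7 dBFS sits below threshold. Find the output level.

-75.2 dBFS

The input is 13 dB below the -42.7 dBFS threshold.
A 1:2.5 expander multiplies undershoot by 2.5: 13 × 2.5 = 32.5 dB below threshold.
Output = -42.7 − 32.5 = -75.2 dBFS.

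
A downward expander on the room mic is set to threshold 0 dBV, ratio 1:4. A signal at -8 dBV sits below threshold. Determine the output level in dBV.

The input is 8 dB below the 0 dBV threshold.
A 1:4 expander multiplies undershoot by 4: 8 × 4 = 32 dB below threshold.
Output = 0 − 32 = -32 dBV.

-32 dBV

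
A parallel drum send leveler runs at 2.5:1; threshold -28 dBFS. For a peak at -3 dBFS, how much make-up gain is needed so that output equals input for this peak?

15 dB

Without make-up, output = threshold + overshoot/2.5 = -28 + 10 = -18 dBFS.
Gap to target: 15 dB.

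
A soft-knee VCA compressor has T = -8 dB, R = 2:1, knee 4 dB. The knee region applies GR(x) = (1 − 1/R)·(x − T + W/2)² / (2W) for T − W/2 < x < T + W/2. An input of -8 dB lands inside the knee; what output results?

-8.25 dB

x − T + W/2 = -8 − (-8) + 2 = 2.
GR = (1 − 1/2) × 2² / 8 = 0.5 × 4 / 8 = 0.25 dB.
Output = -8 − 0.25 = -8.25 dB.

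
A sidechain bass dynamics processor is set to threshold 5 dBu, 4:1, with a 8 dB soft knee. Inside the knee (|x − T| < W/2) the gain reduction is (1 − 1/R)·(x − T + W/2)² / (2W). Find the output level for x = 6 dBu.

4.828125 dBu

x − T + W/2 = 6 − 5 + 4 = 5.
GR = (1 − 1/4) × 5² / 16 = 0.75 × 25 / 16 = 1.171875 dB.
Output = 6 − 1.171875 = 4.828125 dBu.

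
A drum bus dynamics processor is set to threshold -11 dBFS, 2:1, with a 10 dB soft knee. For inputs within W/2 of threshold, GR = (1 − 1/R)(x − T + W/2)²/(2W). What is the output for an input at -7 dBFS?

-9.025 dBFS

x − T + W/2 = -7 − (-11) + 5 = 9.
GR = (1 − 1/2) × 9² / 20 = 0.5 × 81 / 20 = 2.025 dB.
Output = -7 − 2.025 = -9.025 dBFS.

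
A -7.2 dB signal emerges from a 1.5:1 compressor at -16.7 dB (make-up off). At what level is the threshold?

Input is 28.5 dB above T (since output overshoot × R = input overshoot: (-16.7 − T)·1.5 = -7.2 − T gives T = -35.7 dB).
Check: -35.7 + (-7.2 − (-35.7))/1.5 = -35.7 + 19 = -16.7 dB. ✓

-35.7 dB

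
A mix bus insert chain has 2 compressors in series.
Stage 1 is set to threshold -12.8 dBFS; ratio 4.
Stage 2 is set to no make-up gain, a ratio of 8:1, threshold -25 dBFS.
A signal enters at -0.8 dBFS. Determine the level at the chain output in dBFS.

Stage 1: overshoot 12 dB → 12/4 = 3 dB → -9.8 dBFS.
Stage 2: -9.8 dBFS is 15.2 dB over -25 dBFS; at 8:1 that becomes 1.9 dB over, giving -23.1 dBFS.

-23.1 dBFS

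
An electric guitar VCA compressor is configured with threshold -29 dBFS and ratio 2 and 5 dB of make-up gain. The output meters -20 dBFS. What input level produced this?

Before make-up, the level was -20 − 5 = -25 dBFS.
Post-compression overshoot = -25 − (-29) = 4 dB.
Input overshoot = R × output overshoot = 8 dB → input = -29 + 8 = -21 dBFS.

-21 dBFS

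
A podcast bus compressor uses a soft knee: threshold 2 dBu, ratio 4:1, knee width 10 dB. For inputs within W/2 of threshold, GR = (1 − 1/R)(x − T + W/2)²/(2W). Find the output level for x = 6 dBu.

2.9625 dBu

x − T + W/2 = 6 − 2 + 5 = 9.
GR = (1 − 1/4) × 9² / 20 = 0.75 × 81 / 20 = 3.0375 dB.
Output = 6 − 3.0375 = 2.9625 dBu.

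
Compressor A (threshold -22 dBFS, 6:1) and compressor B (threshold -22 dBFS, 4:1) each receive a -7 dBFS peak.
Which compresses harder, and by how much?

A, by 1.25 dB

A: 15 dB over, compressed to 2.5 dB over, so 12.5 dB of GR.
B: 15 dB over, compressed to 3.75 dB over, so 11.25 dB of GR.
A reduces 1.25 dB more.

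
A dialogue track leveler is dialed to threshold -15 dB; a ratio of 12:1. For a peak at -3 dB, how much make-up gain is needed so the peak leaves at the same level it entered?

Without make-up, output = threshold + overshoot/12 = -15 + 1 = -14 dB.
Gap to target: 11 dB.

11 dB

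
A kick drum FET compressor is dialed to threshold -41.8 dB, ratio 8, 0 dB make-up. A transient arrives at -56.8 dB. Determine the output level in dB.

-56.8 dB is 15 dB below the -41.8 dB threshold, so no gain reduction is applied.
Output = input = -56.8 dB.

-56.8 dB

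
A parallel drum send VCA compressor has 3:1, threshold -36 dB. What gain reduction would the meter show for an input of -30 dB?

The signal is 6 dB above threshold.
After 3:1 compression the overshoot becomes 6/3 = 2 dB.
So the signal is attenuated by 6 − 2 = 4 dB.

4 dB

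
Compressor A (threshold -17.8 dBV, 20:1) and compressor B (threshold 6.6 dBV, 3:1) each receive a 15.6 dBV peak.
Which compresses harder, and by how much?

A: overshoot 33.4 dB → output overshoot 1.67 dB → GR 31.73 dB.
B: overshoot 9 dB → output overshoot 3 dB → GR 6 dB.
Difference: 25.73 dB in favour of A.

A, by 25.73 dB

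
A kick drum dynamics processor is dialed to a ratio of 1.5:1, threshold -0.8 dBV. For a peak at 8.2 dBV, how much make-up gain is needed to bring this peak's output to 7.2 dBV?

2 dB

Overshoot 9 dB → 9/1.5 = 6 dB after compression, so the compressed level is -0.8 + 6 = 5.2 dBV.
Make-up = target − compressed = 7.2 − 5.2 = 2 dB.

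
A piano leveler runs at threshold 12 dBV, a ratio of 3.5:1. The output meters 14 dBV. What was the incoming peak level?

19 dBV

Post-compression overshoot = 14 − 12 = 2 dB.
Before 3.5:1 compression the overshoot was 2 × 3.5 = 7 dB, so input = 12 + 7 = 19 dBV.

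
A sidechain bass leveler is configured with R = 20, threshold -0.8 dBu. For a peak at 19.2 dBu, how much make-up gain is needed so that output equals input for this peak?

Overshoot 20 dB → 20/20 = 1 dB after compression, so the compressed level is -0.8 + 1 = 0.2 dBu.
Make-up = target − compressed = 19.2 − 0.2 = 19 dB.

19 dB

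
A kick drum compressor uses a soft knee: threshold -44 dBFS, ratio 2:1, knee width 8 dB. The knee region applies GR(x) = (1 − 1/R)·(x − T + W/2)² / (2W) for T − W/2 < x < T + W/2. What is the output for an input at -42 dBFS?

x − T + W/2 = -42 − (-44) + 4 = 6.
GR = (1 − 1/2) × 6² / 16 = 0.5 × 36 / 16 = 1.125 dB.
Output = -42 − 1.125 = -43.125 dBFS.

-43.125 dBFS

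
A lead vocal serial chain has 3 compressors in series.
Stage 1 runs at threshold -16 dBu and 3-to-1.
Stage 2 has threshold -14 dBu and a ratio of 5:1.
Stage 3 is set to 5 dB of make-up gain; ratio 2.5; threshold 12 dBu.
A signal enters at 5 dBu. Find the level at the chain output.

-8 dBu

Stage 1: 21 dB above -16 dBu, reduced 3:1 to 7 dB above → -9 dBu.
Stage 2: overshoot 5 dB → 5/5 = 1 dB → -13 dBu.
Stage 3: -13 dBu is at or below the 12 dBu threshold — no compression; make-up brings it to -8 dBu.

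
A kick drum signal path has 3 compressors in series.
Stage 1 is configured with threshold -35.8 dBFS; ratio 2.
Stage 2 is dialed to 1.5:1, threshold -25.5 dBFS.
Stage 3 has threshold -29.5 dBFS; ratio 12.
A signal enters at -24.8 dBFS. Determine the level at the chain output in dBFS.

-30.3 dBFS

Stage 1: overshoot 11 dB → 11/2 = 5.5 dB → -30.3 dBFS.
Stage 2: -30.3 dBFS is at or below the -25.5 dBFS threshold — no compression; output -30.3 dBFS.
Stage 3: -30.3 dBFS is at or below the -29.5 dBFS threshold — no compression; output -30.3 dBFS.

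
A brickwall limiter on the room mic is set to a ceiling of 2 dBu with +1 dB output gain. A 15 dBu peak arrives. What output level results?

The limiter clamps the peak to its 2 dBu ceiling.
Output gain then adds 1 dB: 2 + 1 = 3 dBu.

3 dBu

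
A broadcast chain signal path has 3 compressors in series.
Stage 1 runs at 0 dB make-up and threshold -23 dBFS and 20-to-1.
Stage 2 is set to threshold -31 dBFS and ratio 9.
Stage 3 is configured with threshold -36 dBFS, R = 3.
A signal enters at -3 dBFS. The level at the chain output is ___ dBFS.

Stage 1: -3 dBFS is 20 dB over -23 dBFS; at 20:1 that becomes 1 dB over, giving -22 dBFS.
Stage 2: 9 dB above -31 dBFS, reduced 9:1 to 1 dB above → -30 dBFS.
Stage 3: -30 dBFS is 6 dB over -36 dBFS; at 3:1 that becomes 2 dB over, giving -34 dBFS.

-34 dBFS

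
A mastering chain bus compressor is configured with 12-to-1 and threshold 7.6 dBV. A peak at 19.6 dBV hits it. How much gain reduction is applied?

Overshoot = 19.6 − 7.6 = 12 dB.
A 12:1 ratio leaves 1 dB of that excess.
So the signal is attenuated by 12 − 1 = 11 dB.

11 dB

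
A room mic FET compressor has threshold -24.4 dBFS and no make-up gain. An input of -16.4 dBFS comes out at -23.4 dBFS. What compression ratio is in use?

8:1

Input overshoot = -16.4 − (-24.4) = 8 dB; output overshoot = -23.4 − (-24.4) = 1 dB.
Ratio = 8 / 1 = 8.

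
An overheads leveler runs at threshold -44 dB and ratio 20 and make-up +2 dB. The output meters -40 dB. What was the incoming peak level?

Remove make-up: -40 − 2 = -42 dB.
The compressed level sits -42 − (-44) = 2 dB over threshold.
Before 20:1 compression the overshoot was 2 × 20 = 40 dB, so input = -44 + 40 = -4 dB.

-4 dB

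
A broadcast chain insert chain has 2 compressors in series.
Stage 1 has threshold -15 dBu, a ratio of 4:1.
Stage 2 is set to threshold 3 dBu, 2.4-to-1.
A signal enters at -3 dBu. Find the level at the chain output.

Stage 1: -3 dBu is 12 dB over -15 dBu; at 4:1 that becomes 3 dB over, giving -12 dBu.
Stage 2: -12 dBu ≤ 3 dBu, so stage 2 doesn't engage; output -12 dBu.

-12 dBu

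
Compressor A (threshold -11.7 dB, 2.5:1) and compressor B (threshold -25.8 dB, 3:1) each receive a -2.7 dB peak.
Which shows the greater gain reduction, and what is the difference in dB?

B, by 10 dB

A: GR = 9 − 9/2.5 = 5.4 dB.
B: GR = 23.1 − 23.1/3 = 15.4 dB.
B reduces 10 dB more.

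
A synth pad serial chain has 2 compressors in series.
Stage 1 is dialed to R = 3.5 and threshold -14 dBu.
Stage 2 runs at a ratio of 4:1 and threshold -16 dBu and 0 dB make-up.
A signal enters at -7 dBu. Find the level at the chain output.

-15 dBu

Stage 1: overshoot 7 dB → 7/3.5 = 2 dB → -12 dBu.
Stage 2: -12 dBu is 4 dB over -16 dBu; at 4:1 that becomes 1 dB over, giving -15 dBu.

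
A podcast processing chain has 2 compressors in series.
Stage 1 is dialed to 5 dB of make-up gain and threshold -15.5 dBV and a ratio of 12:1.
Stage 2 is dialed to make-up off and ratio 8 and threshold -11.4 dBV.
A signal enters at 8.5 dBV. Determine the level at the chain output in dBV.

-11.0375 dBV

Stage 1: 24 dB above -15.5 dBV, reduced 12:1 to 2 dB above → -13.5 dBV; +5 dB make-up → -8.5 dBV.
Stage 2: -8.5 dBV is 2.9 dB over -11.4 dBV; at 8:1 that becomes 0.3625 dB over, giving -11.0375 dBV.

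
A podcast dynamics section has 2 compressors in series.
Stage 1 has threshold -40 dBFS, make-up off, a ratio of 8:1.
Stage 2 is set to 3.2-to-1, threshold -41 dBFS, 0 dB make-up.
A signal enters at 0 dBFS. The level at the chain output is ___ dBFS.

-39.125 dBFS

Stage 1: overshoot 40 dB → 40/8 = 5 dB → -35 dBFS.
Stage 2: -35 dBFS is 6 dB over -41 dBFS; at 3.2:1 that becomes 1.875 dB over, giving -39.125 dBFS.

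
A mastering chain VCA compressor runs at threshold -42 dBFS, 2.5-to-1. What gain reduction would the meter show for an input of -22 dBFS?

Overshoot = -22 − (-42) = 20 dB.
A 2.5:1 ratio leaves 8 dB of that excess.
So the signal is attenuated by 20 − 8 = 12 dB.

12 dB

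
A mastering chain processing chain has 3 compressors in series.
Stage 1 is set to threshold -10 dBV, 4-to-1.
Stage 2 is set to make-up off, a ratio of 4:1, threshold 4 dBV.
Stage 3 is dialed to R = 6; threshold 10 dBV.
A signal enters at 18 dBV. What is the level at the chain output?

-3 dBV

Stage 1: overshoot 28 dB → 28/4 = 7 dB → -3 dBV.
Stage 2: -3 dBV is at or below the 4 dBV threshold — no compression; output -3 dBV.
Stage 3: below threshold (-3 ≤ 10); passes unchanged; output -3 dBV.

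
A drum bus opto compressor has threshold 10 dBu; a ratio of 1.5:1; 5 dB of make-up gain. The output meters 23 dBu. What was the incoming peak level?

Before make-up, the level was 23 − 5 = 18 dBu.
Post-compression overshoot = 18 − 10 = 8 dB.
Undo the ratio: input overshoot = 8 × 1.5 = 12 dB, giving input = 22 dBu.

22 dBu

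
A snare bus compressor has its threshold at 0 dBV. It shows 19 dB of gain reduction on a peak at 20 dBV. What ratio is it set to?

Input overshoot = 20 − 0 = 20 dB.
Output overshoot = 20 − 19 = 1 dB.
Ratio = input overshoot / output overshoot = 20 / 1 = 20.

20:1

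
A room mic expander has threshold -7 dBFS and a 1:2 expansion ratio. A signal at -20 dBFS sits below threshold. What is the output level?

-33 dBFS

The input is 13 dB below the -7 dBFS threshold.
A 1:2 expander multiplies undershoot by 2: 13 × 2 = 26 dB below threshold.
Output = -7 − 26 = -33 dBFS.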